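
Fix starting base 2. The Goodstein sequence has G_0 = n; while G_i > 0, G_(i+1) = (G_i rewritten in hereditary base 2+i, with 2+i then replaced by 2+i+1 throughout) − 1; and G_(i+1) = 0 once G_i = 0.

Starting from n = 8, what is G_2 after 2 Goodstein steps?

[0] 8 ≡ 2^(2 + 1) (base 2). Lift 3: 81. −1: 80.
[1] 80 ≡ 2·3^3 + 2·3^2 + 2·3 + 2 (base 3). Lift 4: 554. −1: 553.

553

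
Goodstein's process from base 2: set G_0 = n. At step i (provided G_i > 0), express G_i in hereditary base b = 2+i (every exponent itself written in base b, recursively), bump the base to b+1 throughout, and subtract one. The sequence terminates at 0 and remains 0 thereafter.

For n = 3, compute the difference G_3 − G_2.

3 —HB2→ 2 + 1 —bump→ 3 + 1 = 4 —(−1)→ 3
3 —HB3→ 3 —bump→ 4 = 4 —(−1)→ 3
3 —HB4→ 3 —bump→ 3 = 3 —(−1)→ 2

-1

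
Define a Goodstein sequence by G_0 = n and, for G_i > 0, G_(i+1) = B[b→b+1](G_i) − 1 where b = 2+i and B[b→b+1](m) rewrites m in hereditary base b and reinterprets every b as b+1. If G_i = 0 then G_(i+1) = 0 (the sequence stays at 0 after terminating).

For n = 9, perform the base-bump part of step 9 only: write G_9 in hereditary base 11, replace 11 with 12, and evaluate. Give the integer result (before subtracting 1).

9 —HB2→ 2^(2 + 1) + 1 —bump→ 3^(3 + 1) + 1 = 82 —(−1)→ 81
81 —HB3→ 3^(3 + 1) —bump→ 4^(4 + 1) = 1024 —(−1)→ 1023
1023 —HB4→ 3·4^4 + 3·4^3 + 3·4^2 + 3·4 + 3 —bump→ 3·5^5 + 3·5^3 + 3·5^2 + 3·5 + 3 = 9843 —(−1)→ 9842
9842 —HB5→ 3·5^5 + 3·5^3 + 3·5^2 + 3·5 + 2 —bump→ 3·6^6 + 3·6^3 + 3·6^2 + 3·6 + 2 = 140744 —(−1)→ 140743
140743 —HB6→ 3·6^6 + 3·6^3 + 3·6^2 + 3·6 + 1 —bump→ 3·7^7 + 3·7^3 + 3·7^2 + 3·7 + 1 = 2471827 —(−1)→ 2471826
2471826 —HB7→ 3·7^7 + 3·7^3 + 3·7^2 + 3·7 —bump→ 3·8^8 + 3·8^3 + 3·8^2 + 3·8 = 50333400 —(−1)→ 50333399
50333399 —HB8→ 3·8^8 + 3·8^3 + 3·8^2 + 2·8 + 7 —bump→ 3·9^9 + 3·9^3 + 3·9^2 + 2·9 + 7 = 1162263922 —(−1)→ 1162263921
1162263921 —HB9→ 3·9^9 + 3·9^3 + 3·9^2 + 2·9 + 6 —bump→ 3·10^10 + 3·10^3 + 3·10^2 + 2·10 + 6 = 30000003326 —(−1)→ 30000003325
30000003325 —HB10→ 3·10^10 + 3·10^3 + 3·10^2 + 2·10 + 5 —bump→ 3·11^11 + 3·11^3 + 3·11^2 + 2·11 + 5 = 855935016216 —(−1)→ 855935016215

26748301350412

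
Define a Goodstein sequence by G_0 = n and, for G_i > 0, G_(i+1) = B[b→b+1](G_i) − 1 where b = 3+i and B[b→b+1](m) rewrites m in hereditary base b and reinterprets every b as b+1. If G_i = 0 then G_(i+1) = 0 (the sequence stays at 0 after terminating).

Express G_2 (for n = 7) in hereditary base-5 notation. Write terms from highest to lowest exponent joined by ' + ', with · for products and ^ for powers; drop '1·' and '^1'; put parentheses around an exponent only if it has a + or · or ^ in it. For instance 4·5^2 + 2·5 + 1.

G_0 = 7. HB_3(7) = 2·3 + 1. Bump = 9. G_1 = 8.
G_1 = 8. HB_4(8) = 2·4. Bump = 10. G_2 = 9.

5 + 4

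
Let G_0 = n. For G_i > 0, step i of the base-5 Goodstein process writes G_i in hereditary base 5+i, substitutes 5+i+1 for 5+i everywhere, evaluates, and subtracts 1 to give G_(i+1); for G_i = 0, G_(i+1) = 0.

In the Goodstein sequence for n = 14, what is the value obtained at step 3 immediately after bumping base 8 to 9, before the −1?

19

(0) 14|_5 = 2·5 + 4 ↦ 2·6 + 4|_6 = 16 ⇒ 15
(1) 15|_6 = 2·6 + 3 ↦ 2·7 + 3|_7 = 17 ⇒ 16
(2) 16|_7 = 2·7 + 2 ↦ 2·8 + 2|_8 = 18 ⇒ 17
(3) 17|_8 = 2·8 + 1 ↦ 2·9 + 1|_9 = 19 ⇒ 18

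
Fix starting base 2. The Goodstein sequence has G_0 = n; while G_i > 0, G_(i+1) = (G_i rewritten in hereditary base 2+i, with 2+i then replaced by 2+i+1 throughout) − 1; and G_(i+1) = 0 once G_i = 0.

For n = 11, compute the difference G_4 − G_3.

264310

G_0 = 11. HB_2(11) = 2^(2 + 1) + 2 + 1. Bump = 85. G_1 = 84.
G_1 = 84. HB_3(84) = 3^(3 + 1) + 3. Bump = 1028. G_2 = 1027.
G_2 = 1027. HB_4(1027) = 4^(4 + 1) + 3. Bump = 15628. G_3 = 15627.
G_3 = 15627. HB_5(15627) = 5^(5 + 1) + 2. Bump = 279938. G_4 = 279937.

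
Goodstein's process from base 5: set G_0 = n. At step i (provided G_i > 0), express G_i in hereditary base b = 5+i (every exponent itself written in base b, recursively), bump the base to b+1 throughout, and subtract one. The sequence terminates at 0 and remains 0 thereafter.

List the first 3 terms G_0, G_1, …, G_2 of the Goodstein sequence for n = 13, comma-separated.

G_0=13  [base 5] 2·5 + 3  →[5↦6]→  2·6 + 3 = 15  −1 ⇒ G_1=14
G_1=14  [base 6] 2·6 + 2  →[6↦7]→  2·7 + 2 = 16  −1 ⇒ G_2=15

13, 14, 15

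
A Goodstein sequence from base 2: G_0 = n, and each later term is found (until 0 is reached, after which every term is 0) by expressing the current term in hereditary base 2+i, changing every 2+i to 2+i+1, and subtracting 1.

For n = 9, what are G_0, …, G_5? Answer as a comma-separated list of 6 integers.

9, 81, 1023, 9842, 140743, 2471826

[0] 9 ≡ 2^(2 + 1) + 1 (base 2). Lift 3: 82. −1: 81.
[1] 81 ≡ 3^(3 + 1) (base 3). Lift 4: 1024. −1: 1023.
[2] 1023 ≡ 3·4^4 + 3·4^3 + 3·4^2 + 3·4 + 3 (base 4). Lift 5: 9843. −1: 9842.
[3] 9842 ≡ 3·5^5 + 3·5^3 + 3·5^2 + 3·5 + 2 (base 5). Lift 6: 140744. −1: 140743.
[4] 140743 ≡ 3·6^6 + 3·6^3 + 3·6^2 + 3·6 + 1 (base 6). Lift 7: 2471827. −1: 2471826.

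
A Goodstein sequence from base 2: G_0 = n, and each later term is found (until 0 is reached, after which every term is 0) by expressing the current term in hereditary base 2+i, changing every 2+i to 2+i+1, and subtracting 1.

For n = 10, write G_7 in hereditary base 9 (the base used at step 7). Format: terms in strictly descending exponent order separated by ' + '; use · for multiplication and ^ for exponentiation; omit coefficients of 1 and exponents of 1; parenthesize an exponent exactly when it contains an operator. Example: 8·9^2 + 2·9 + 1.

(0) 10|_2 = 2^(2 + 1) + 2 ↦ 3^(3 + 1) + 3|_3 = 84 ⇒ 83
(1) 83|_3 = 3^(3 + 1) + 2 ↦ 4^(4 + 1) + 2|_4 = 1026 ⇒ 1025
(2) 1025|_4 = 4^(4 + 1) + 1 ↦ 5^(5 + 1) + 1|_5 = 15626 ⇒ 15625
(3) 15625|_5 = 5^(5 + 1) ↦ 6^(6 + 1)|_6 = 279936 ⇒ 279935
(4) 279935|_6 = 5·6^6 + 5·6^5 + 5·6^4 + 5·6^3 + 5·6^2 + 5·6 + 5 ↦ 5·7^7 + 5·7^5 + 5·7^4 + 5·7^3 + 5·7^2 + 5·7 + 5|_7 = 4215755 ⇒ 4215754
(5) 4215754|_7 = 5·7^7 + 5·7^5 + 5·7^4 + 5·7^3 + 5·7^2 + 5·7 + 4 ↦ 5·8^8 + 5·8^5 + 5·8^4 + 5·8^3 + 5·8^2 + 5·8 + 4|_8 = 84073324 ⇒ 84073323
(6) 84073323|_8 = 5·8^8 + 5·8^5 + 5·8^4 + 5·8^3 + 5·8^2 + 5·8 + 3 ↦ 5·9^9 + 5·9^5 + 5·9^4 + 5·9^3 + 5·9^2 + 5·9 + 3|_9 = 1937434593 ⇒ 1937434592

5·9^9 + 5·9^5 + 5·9^4 + 5·9^3 + 5·9^2 + 5·9 + 2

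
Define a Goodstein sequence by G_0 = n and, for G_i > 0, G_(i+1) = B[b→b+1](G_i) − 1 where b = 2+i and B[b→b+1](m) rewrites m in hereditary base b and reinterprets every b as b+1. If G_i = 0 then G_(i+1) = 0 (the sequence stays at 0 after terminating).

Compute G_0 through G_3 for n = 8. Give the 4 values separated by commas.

step 0: 8 = 2^(2 + 1); sub 3 for 2: 3^(3 + 1); = 81; G_1 = 81−1 = 80
step 1: 80 = 2·3^3 + 2·3^2 + 2·3 + 2; sub 4 for 3: 2·4^4 + 2·4^2 + 2·4 + 2; = 554; G_2 = 554−1 = 553
step 2: 553 = 2·4^4 + 2·4^2 + 2·4 + 1; sub 5 for 4: 2·5^5 + 2·5^2 + 2·5 + 1; = 6311; G_3 = 6311−1 = 6310

8, 80, 553, 6310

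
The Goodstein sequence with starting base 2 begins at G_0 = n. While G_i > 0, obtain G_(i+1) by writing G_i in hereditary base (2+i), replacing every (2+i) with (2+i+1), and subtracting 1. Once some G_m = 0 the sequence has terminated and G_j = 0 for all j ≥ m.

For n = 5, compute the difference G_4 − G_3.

5 —HB2→ 2^2 + 1 —bump→ 3^3 + 1 = 28 —(−1)→ 27
27 —HB3→ 3^3 —bump→ 4^4 = 256 —(−1)→ 255
255 —HB4→ 3·4^3 + 3·4^2 + 3·4 + 3 —bump→ 3·5^3 + 3·5^2 + 3·5 + 3 = 468 —(−1)→ 467
467 —HB5→ 3·5^3 + 3·5^2 + 3·5 + 2 —bump→ 3·6^3 + 3·6^2 + 3·6 + 2 = 776 —(−1)→ 775

308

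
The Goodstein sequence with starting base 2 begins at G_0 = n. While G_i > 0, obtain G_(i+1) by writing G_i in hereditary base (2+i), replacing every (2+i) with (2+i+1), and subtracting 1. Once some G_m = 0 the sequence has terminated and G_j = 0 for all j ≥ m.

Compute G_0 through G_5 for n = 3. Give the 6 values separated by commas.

G_0=3  [base 2] 2 + 1  →[2↦3]→  3 + 1 = 4  −1 ⇒ G_1=3
G_1=3  [base 3] 3  →[3↦4]→  4 = 4  −1 ⇒ G_2=3
G_2=3  [base 4] 3  →[4↦5]→  3 = 3  −1 ⇒ G_3=2
G_3=2  [base 5] 2  →[5↦6]→  2 = 2  −1 ⇒ G_4=1
G_4=1  [base 6] 1  →[6↦7]→  1 = 1  −1 ⇒ G_5=0

3, 3, 3, 2, 1, 0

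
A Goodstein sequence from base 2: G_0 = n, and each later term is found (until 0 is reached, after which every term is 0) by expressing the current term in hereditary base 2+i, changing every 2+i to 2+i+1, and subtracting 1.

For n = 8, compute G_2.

553

base 2: 8 = 2^(2 + 1); at 3: 3^(3 + 1) = 81; next = 80
base 3: 80 = 2·3^3 + 2·3^2 + 2·3 + 2; at 4: 2·4^4 + 2·4^2 + 2·4 + 2 = 554; next = 553
base 4: 553 = 2·4^4 + 2·4^2 + 2·4 + 1; at 5: 2·5^5 + 2·5^2 + 2·5 + 1 = 6311; next = 6310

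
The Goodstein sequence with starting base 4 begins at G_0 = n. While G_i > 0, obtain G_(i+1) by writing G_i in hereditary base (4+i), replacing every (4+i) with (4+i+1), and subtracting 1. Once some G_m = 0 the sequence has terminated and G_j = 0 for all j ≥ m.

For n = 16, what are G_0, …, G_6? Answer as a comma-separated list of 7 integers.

i=0: 16 = 4^2 (b=4); 4→5: 5^2 = 25; 25−1 = 24
i=1: 24 = 4·5 + 4 (b=5); 5→6: 4·6 + 4 = 28; 28−1 = 27
i=2: 27 = 4·6 + 3 (b=6); 6→7: 4·7 + 3 = 31; 31−1 = 30
i=3: 30 = 4·7 + 2 (b=7); 7→8: 4·8 + 2 = 34; 34−1 = 33
i=4: 33 = 4·8 + 1 (b=8); 8→9: 4·9 + 1 = 37; 37−1 = 36
i=5: 36 = 4·9 (b=9); 9→10: 4·10 = 40; 40−1 = 39

16, 24, 27, 30, 33, 36, 39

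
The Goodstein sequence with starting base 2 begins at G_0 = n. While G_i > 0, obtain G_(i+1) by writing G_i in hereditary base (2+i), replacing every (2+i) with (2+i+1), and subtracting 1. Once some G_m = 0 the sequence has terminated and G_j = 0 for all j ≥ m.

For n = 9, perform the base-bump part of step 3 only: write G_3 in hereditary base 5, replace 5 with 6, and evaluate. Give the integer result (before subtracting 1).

(0) 9|_2 = 2^(2 + 1) + 1 ↦ 3^(3 + 1) + 1|_3 = 82 ⇒ 81
(1) 81|_3 = 3^(3 + 1) ↦ 4^(4 + 1)|_4 = 1024 ⇒ 1023
(2) 1023|_4 = 3·4^4 + 3·4^3 + 3·4^2 + 3·4 + 3 ↦ 3·5^5 + 3·5^3 + 3·5^2 + 3·5 + 3|_5 = 9843 ⇒ 9842

140744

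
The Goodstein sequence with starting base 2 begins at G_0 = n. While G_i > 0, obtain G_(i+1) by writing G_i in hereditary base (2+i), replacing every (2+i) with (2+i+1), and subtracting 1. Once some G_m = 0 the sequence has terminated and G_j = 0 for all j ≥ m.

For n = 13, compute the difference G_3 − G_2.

14813

G_0 = 13. HB_2(13) = 2^(2 + 1) + 2^2 + 1. Bump = 109. G_1 = 108.
G_1 = 108. HB_3(108) = 3^(3 + 1) + 3^3. Bump = 1280. G_2 = 1279.
G_2 = 1279. HB_4(1279) = 4^(4 + 1) + 3·4^3 + 3·4^2 + 3·4 + 3. Bump = 16093. G_3 = 16092.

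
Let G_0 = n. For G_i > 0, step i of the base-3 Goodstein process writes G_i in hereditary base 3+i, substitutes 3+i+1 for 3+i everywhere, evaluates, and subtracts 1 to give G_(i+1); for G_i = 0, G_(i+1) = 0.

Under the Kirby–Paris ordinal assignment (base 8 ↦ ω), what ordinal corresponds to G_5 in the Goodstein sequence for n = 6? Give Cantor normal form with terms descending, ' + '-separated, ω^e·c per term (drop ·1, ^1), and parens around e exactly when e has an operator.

7

step 0: 6 = 2·3; sub 4 for 3: 2·4; = 8; G_1 = 8−1 = 7
step 1: 7 = 4 + 3; sub 5 for 4: 5 + 3; = 8; G_2 = 8−1 = 7
step 2: 7 = 5 + 2; sub 6 for 5: 6 + 2; = 8; G_3 = 8−1 = 7
step 3: 7 = 6 + 1; sub 7 for 6: 7 + 1; = 8; G_4 = 8−1 = 7
step 4: 7 = 7; sub 8 for 7: 8; = 8; G_5 = 8−1 = 7
step 5: 7 = 7; sub 9 for 8: 7; = 7; G_6 = 7−1 = 6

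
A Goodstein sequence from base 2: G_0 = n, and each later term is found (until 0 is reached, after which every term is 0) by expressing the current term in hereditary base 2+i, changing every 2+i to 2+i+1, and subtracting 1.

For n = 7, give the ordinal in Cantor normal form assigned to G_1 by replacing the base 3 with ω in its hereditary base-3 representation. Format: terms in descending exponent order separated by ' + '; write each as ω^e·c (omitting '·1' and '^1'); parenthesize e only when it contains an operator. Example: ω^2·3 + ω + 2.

step 0: 7 = 2^2 + 2 + 1; sub 3 for 2: 3^3 + 3 + 1; = 31; G_1 = 31−1 = 30
step 1: 30 = 3^3 + 3; sub 4 for 3: 4^4 + 4; = 260; G_2 = 260−1 = 259

ω^ω + ω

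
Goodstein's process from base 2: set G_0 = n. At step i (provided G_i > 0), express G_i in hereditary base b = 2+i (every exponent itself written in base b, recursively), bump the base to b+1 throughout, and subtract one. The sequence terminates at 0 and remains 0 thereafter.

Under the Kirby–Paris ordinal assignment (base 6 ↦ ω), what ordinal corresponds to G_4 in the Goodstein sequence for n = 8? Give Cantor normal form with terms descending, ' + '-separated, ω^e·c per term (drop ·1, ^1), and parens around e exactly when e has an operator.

ω^ω·2 + ω^2·2 + ω + 5

(0) 8|_2 = 2^(2 + 1) ↦ 3^(3 + 1)|_3 = 81 ⇒ 80
(1) 80|_3 = 2·3^3 + 2·3^2 + 2·3 + 2 ↦ 2·4^4 + 2·4^2 + 2·4 + 2|_4 = 554 ⇒ 553
(2) 553|_4 = 2·4^4 + 2·4^2 + 2·4 + 1 ↦ 2·5^5 + 2·5^2 + 2·5 + 1|_5 = 6311 ⇒ 6310
(3) 6310|_5 = 2·5^5 + 2·5^2 + 2·5 ↦ 2·6^6 + 2·6^2 + 2·6|_6 = 93396 ⇒ 93395
(4) 93395|_6 = 2·6^6 + 2·6^2 + 6 + 5 ↦ 2·7^7 + 2·7^2 + 7 + 5|_7 = 1647196 ⇒ 1647195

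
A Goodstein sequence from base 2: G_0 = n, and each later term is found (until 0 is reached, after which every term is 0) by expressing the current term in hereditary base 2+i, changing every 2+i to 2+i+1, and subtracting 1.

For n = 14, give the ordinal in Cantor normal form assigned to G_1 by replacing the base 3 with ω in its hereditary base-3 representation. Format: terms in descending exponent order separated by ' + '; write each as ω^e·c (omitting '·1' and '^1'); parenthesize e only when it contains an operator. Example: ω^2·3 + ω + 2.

ω^(ω + 1) + ω^ω + 2

base 2: 14 = 2^(2 + 1) + 2^2 + 2; at 3: 3^(3 + 1) + 3^3 + 3 = 111; next = 110
base 3: 110 = 3^(3 + 1) + 3^3 + 2; at 4: 4^(4 + 1) + 4^4 + 2 = 1282; next = 1281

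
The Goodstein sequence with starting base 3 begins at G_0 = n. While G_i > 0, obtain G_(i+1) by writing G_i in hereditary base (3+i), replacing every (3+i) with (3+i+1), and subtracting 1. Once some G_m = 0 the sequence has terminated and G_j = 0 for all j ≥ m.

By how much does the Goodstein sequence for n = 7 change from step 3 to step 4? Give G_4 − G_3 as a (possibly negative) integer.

0

i=0: 7 = 2·3 + 1 (b=3); 3→4: 2·4 + 1 = 9; 9−1 = 8
i=1: 8 = 2·4 (b=4); 4→5: 2·5 = 10; 10−1 = 9
i=2: 9 = 5 + 4 (b=5); 5→6: 6 + 4 = 10; 10−1 = 9
i=3: 9 = 6 + 3 (b=6); 6→7: 7 + 3 = 10; 10−1 = 9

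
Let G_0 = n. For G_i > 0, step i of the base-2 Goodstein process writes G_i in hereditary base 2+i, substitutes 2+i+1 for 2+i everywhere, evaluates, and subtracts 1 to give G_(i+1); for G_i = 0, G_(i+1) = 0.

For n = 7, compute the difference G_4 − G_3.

step 0: 7 = 2^2 + 2 + 1; sub 3 for 2: 3^3 + 3 + 1; = 31; G_1 = 31−1 = 30
step 1: 30 = 3^3 + 3; sub 4 for 3: 4^4 + 4; = 260; G_2 = 260−1 = 259
step 2: 259 = 4^4 + 3; sub 5 for 4: 5^5 + 3; = 3128; G_3 = 3128−1 = 3127
step 3: 3127 = 5^5 + 2; sub 6 for 5: 6^6 + 2; = 46658; G_4 = 46658−1 = 46657

43530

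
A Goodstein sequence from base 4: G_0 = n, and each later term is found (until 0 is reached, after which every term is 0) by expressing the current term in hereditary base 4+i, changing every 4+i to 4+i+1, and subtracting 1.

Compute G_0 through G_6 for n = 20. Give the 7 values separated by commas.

G_0 = 20. HB_4(20) = 4^2 + 4. Bump = 30. G_1 = 29.
G_1 = 29. HB_5(29) = 5^2 + 4. Bump = 40. G_2 = 39.
G_2 = 39. HB_6(39) = 6^2 + 3. Bump = 52. G_3 = 51.
G_3 = 51. HB_7(51) = 7^2 + 2. Bump = 66. G_4 = 65.
G_4 = 65. HB_8(65) = 8^2 + 1. Bump = 82. G_5 = 81.
G_5 = 81. HB_9(81) = 9^2. Bump = 100. G_6 = 99.

20, 29, 39, 51, 65, 81, 99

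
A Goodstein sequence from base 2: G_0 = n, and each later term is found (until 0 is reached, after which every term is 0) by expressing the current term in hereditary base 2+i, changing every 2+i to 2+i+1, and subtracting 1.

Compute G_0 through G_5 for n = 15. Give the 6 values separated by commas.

(0) 15|_2 = 2^(2 + 1) + 2^2 + 2 + 1 ↦ 3^(3 + 1) + 3^3 + 3 + 1|_3 = 112 ⇒ 111
(1) 111|_3 = 3^(3 + 1) + 3^3 + 3 ↦ 4^(4 + 1) + 4^4 + 4|_4 = 1284 ⇒ 1283
(2) 1283|_4 = 4^(4 + 1) + 4^4 + 3 ↦ 5^(5 + 1) + 5^5 + 3|_5 = 18753 ⇒ 18752
(3) 18752|_5 = 5^(5 + 1) + 5^5 + 2 ↦ 6^(6 + 1) + 6^6 + 2|_6 = 326594 ⇒ 326593
(4) 326593|_6 = 6^(6 + 1) + 6^6 + 1 ↦ 7^(7 + 1) + 7^7 + 1|_7 = 6588345 ⇒ 6588344

15, 111, 1283, 18752, 326593, 6588344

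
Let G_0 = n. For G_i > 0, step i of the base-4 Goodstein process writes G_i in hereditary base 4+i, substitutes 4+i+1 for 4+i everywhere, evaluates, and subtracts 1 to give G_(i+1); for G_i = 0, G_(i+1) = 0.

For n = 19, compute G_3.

49

i=0: 19 = 4^2 + 3 (b=4); 4→5: 5^2 + 3 = 28; 28−1 = 27
i=1: 27 = 5^2 + 2 (b=5); 5→6: 6^2 + 2 = 38; 38−1 = 37
i=2: 37 = 6^2 + 1 (b=6); 6→7: 7^2 + 1 = 50; 50−1 = 49
i=3: 49 = 7^2 (b=7); 7→8: 8^2 = 64; 64−1 = 63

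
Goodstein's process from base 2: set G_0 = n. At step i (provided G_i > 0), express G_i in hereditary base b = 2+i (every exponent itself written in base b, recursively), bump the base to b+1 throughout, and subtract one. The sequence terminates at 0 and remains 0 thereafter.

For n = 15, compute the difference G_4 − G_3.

[0] 15 ≡ 2^(2 + 1) + 2^2 + 2 + 1 (base 2). Lift 3: 112. −1: 111.
[1] 111 ≡ 3^(3 + 1) + 3^3 + 3 (base 3). Lift 4: 1284. −1: 1283.
[2] 1283 ≡ 4^(4 + 1) + 4^4 + 3 (base 4). Lift 5: 18753. −1: 18752.
[3] 18752 ≡ 5^(5 + 1) + 5^5 + 2 (base 5). Lift 6: 326594. −1: 326593.

307841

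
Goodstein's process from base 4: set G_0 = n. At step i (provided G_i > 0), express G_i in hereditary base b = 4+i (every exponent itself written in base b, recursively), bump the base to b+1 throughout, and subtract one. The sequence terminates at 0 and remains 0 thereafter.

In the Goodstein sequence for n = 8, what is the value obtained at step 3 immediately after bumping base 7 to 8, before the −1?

10

(0) 8|_4 = 2·4 ↦ 2·5|_5 = 10 ⇒ 9
(1) 9|_5 = 5 + 4 ↦ 6 + 4|_6 = 10 ⇒ 9
(2) 9|_6 = 6 + 3 ↦ 7 + 3|_7 = 10 ⇒ 9
(3) 9|_7 = 7 + 2 ↦ 8 + 2|_8 = 10 ⇒ 9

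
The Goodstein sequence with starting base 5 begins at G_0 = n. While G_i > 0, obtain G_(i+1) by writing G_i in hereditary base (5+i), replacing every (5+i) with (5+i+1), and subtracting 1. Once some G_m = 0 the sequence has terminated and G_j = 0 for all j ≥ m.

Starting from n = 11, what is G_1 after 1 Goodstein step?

12

(0) 11|_5 = 2·5 + 1 ↦ 2·6 + 1|_6 = 13 ⇒ 12
(1) 12|_6 = 2·6 ↦ 2·7|_7 = 14 ⇒ 13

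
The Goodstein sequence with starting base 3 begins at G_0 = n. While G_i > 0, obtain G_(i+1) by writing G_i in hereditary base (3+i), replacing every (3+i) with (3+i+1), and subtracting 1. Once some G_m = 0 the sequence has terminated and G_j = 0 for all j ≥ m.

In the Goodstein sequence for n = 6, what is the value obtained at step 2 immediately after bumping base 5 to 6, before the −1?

[0] 6 ≡ 2·3 (base 3). Lift 4: 8. −1: 7.
[1] 7 ≡ 4 + 3 (base 4). Lift 5: 8. −1: 7.
[2] 7 ≡ 5 + 2 (base 5). Lift 6: 8. −1: 7.

8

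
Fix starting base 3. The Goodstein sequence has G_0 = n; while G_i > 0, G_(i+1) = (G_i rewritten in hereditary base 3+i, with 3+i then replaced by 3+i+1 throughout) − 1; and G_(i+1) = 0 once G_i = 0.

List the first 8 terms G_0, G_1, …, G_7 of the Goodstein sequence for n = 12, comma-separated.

12, 19, 27, 37, 49, 63, 69, 75

12 —HB3→ 3^2 + 3 —bump→ 4^2 + 4 = 20 —(−1)→ 19
19 —HB4→ 4^2 + 3 —bump→ 5^2 + 3 = 28 —(−1)→ 27
27 —HB5→ 5^2 + 2 —bump→ 6^2 + 2 = 38 —(−1)→ 37
37 —HB6→ 6^2 + 1 —bump→ 7^2 + 1 = 50 —(−1)→ 49
49 —HB7→ 7^2 —bump→ 8^2 = 64 —(−1)→ 63
63 —HB8→ 7·8 + 7 —bump→ 7·9 + 7 = 70 —(−1)→ 69
69 —HB9→ 7·9 + 6 —bump→ 7·10 + 6 = 76 —(−1)→ 75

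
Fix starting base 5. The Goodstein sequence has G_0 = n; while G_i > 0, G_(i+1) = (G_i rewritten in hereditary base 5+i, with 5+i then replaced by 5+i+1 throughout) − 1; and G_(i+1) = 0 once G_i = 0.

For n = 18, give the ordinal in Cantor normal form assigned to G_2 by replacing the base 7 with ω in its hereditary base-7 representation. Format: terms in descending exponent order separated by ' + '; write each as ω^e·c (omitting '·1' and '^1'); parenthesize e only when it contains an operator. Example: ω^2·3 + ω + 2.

ω·3 + 1

(0) 18|_5 = 3·5 + 3 ↦ 3·6 + 3|_6 = 21 ⇒ 20
(1) 20|_6 = 3·6 + 2 ↦ 3·7 + 2|_7 = 23 ⇒ 22
(2) 22|_7 = 3·7 + 1 ↦ 3·8 + 1|_8 = 25 ⇒ 24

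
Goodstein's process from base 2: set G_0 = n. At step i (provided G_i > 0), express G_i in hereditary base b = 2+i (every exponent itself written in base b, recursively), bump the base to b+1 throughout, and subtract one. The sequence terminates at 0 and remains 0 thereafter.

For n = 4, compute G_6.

(0) 4|_2 = 2^2 ↦ 3^3|_3 = 27 ⇒ 26
(1) 26|_3 = 2·3^2 + 2·3 + 2 ↦ 2·4^2 + 2·4 + 2|_4 = 42 ⇒ 41
(2) 41|_4 = 2·4^2 + 2·4 + 1 ↦ 2·5^2 + 2·5 + 1|_5 = 61 ⇒ 60
(3) 60|_5 = 2·5^2 + 2·5 ↦ 2·6^2 + 2·6|_6 = 84 ⇒ 83
(4) 83|_6 = 2·6^2 + 6 + 5 ↦ 2·7^2 + 7 + 5|_7 = 110 ⇒ 109
(5) 109|_7 = 2·7^2 + 7 + 4 ↦ 2·8^2 + 8 + 4|_8 = 140 ⇒ 139

139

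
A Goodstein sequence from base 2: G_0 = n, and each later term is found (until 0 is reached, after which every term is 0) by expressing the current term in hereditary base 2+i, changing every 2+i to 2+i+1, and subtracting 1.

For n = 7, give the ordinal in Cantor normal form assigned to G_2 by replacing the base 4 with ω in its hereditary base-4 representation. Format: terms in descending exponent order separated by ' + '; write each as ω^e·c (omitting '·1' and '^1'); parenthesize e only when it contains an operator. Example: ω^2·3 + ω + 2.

ω^ω + 3

G_0 = 7. HB_2(7) = 2^2 + 2 + 1. Bump = 31. G_1 = 30.
G_1 = 30. HB_3(30) = 3^3 + 3. Bump = 260. G_2 = 259.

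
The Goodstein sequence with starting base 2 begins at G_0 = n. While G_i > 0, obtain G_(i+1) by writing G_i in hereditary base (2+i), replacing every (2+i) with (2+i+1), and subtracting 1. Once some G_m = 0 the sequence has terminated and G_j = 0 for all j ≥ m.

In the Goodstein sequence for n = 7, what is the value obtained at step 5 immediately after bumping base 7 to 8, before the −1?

base 2: 7 = 2^2 + 2 + 1; at 3: 3^3 + 3 + 1 = 31; next = 30
base 3: 30 = 3^3 + 3; at 4: 4^4 + 4 = 260; next = 259
base 4: 259 = 4^4 + 3; at 5: 5^5 + 3 = 3128; next = 3127
base 5: 3127 = 5^5 + 2; at 6: 6^6 + 2 = 46658; next = 46657
base 6: 46657 = 6^6 + 1; at 7: 7^7 + 1 = 823544; next = 823543
base 7: 823543 = 7^7; at 8: 8^8 = 16777216; next = 16777215

16777216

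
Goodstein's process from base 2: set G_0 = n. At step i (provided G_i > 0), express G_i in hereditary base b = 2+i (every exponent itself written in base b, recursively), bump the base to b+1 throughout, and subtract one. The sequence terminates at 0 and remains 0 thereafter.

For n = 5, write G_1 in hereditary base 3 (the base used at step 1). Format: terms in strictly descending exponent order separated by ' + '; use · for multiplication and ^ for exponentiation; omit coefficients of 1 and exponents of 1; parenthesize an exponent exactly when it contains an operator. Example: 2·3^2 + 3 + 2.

step 0: 5 = 2^2 + 1; sub 3 for 2: 3^3 + 1; = 28; G_1 = 28−1 = 27
step 1: 27 = 3^3; sub 4 for 3: 4^4; = 256; G_2 = 256−1 = 255

3^3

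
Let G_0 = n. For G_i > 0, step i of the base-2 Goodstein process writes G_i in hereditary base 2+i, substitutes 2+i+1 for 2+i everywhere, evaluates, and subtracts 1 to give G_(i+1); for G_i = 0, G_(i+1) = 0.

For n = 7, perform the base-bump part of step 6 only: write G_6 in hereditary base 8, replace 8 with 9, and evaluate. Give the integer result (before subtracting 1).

7 —HB2→ 2^2 + 2 + 1 —bump→ 3^3 + 3 + 1 = 31 —(−1)→ 30
30 —HB3→ 3^3 + 3 —bump→ 4^4 + 4 = 260 —(−1)→ 259
259 —HB4→ 4^4 + 3 —bump→ 5^5 + 3 = 3128 —(−1)→ 3127
3127 —HB5→ 5^5 + 2 —bump→ 6^6 + 2 = 46658 —(−1)→ 46657
46657 —HB6→ 6^6 + 1 —bump→ 7^7 + 1 = 823544 —(−1)→ 823543
823543 —HB7→ 7^7 —bump→ 8^8 = 16777216 —(−1)→ 16777215
16777215 —HB8→ 7·8^7 + 7·8^6 + 7·8^5 + 7·8^4 + 7·8^3 + 7·8^2 + 7·8 + 7 —bump→ 7·9^7 + 7·9^6 + 7·9^5 + 7·9^4 + 7·9^3 + 7·9^2 + 7·9 + 7 = 37665880 —(−1)→ 37665879

37665880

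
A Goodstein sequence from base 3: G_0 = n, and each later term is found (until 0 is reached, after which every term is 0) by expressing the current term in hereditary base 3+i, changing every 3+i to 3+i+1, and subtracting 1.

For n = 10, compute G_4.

10 —HB3→ 3^2 + 1 —bump→ 4^2 + 1 = 17 —(−1)→ 16
16 —HB4→ 4^2 —bump→ 5^2 = 25 —(−1)→ 24
24 —HB5→ 4·5 + 4 —bump→ 4·6 + 4 = 28 —(−1)→ 27
27 —HB6→ 4·6 + 3 —bump→ 4·7 + 3 = 31 —(−1)→ 30
30 —HB7→ 4·7 + 2 —bump→ 4·8 + 2 = 34 —(−1)→ 33

30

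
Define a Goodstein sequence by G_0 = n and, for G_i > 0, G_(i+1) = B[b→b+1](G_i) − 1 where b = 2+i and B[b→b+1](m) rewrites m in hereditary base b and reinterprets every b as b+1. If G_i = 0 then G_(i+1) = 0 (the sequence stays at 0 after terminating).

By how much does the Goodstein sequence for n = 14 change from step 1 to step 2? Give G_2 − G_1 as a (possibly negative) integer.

1171

G_0 = 14. HB_2(14) = 2^(2 + 1) + 2^2 + 2. Bump = 111. G_1 = 110.
G_1 = 110. HB_3(110) = 3^(3 + 1) + 3^3 + 2. Bump = 1282. G_2 = 1281.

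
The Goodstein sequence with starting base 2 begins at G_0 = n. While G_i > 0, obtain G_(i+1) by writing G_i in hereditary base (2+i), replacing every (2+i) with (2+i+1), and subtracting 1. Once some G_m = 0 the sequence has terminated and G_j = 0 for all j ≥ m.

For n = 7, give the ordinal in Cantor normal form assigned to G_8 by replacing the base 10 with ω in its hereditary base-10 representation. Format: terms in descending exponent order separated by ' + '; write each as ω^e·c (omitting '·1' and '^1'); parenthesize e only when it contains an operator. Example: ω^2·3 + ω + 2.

ω^7·7 + ω^6·7 + ω^5·7 + ω^4·7 + ω^3·7 + ω^2·7 + ω·7 + 5

G_0 = 7. HB_2(7) = 2^2 + 2 + 1. Bump = 31. G_1 = 30.
G_1 = 30. HB_3(30) = 3^3 + 3. Bump = 260. G_2 = 259.
G_2 = 259. HB_4(259) = 4^4 + 3. Bump = 3128. G_3 = 3127.
G_3 = 3127. HB_5(3127) = 5^5 + 2. Bump = 46658. G_4 = 46657.
G_4 = 46657. HB_6(46657) = 6^6 + 1. Bump = 823544. G_5 = 823543.
G_5 = 823543. HB_7(823543) = 7^7. Bump = 16777216. G_6 = 16777215.
G_6 = 16777215. HB_8(16777215) = 7·8^7 + 7·8^6 + 7·8^5 + 7·8^4 + 7·8^3 + 7·8^2 + 7·8 + 7. Bump = 37665880. G_7 = 37665879.
G_7 = 37665879. HB_9(37665879) = 7·9^7 + 7·9^6 + 7·9^5 + 7·9^4 + 7·9^3 + 7·9^2 + 7·9 + 6. Bump = 77777776. G_8 = 77777775.
G_8 = 77777775. HB_10(77777775) = 7·10^7 + 7·10^6 + 7·10^5 + 7·10^4 + 7·10^3 + 7·10^2 + 7·10 + 5. Bump = 150051214. G_9 = 150051213.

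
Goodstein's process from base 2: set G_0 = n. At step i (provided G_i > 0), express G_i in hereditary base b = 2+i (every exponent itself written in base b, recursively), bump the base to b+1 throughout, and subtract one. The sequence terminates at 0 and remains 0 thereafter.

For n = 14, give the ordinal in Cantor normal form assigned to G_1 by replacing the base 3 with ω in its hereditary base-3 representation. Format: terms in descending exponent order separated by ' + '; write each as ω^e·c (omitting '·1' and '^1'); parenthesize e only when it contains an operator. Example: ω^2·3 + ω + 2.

base 2: 14 = 2^(2 + 1) + 2^2 + 2; at 3: 3^(3 + 1) + 3^3 + 3 = 111; next = 110
base 3: 110 = 3^(3 + 1) + 3^3 + 2; at 4: 4^(4 + 1) + 4^4 + 2 = 1282; next = 1281

ω^(ω + 1) + ω^ω + 2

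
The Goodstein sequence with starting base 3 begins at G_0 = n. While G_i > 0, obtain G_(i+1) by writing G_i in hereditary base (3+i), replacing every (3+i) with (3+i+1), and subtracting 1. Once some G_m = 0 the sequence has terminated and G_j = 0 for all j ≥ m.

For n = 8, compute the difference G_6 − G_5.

0

(0) 8|_3 = 2·3 + 2 ↦ 2·4 + 2|_4 = 10 ⇒ 9
(1) 9|_4 = 2·4 + 1 ↦ 2·5 + 1|_5 = 11 ⇒ 10
(2) 10|_5 = 2·5 ↦ 2·6|_6 = 12 ⇒ 11
(3) 11|_6 = 6 + 5 ↦ 7 + 5|_7 = 12 ⇒ 11
(4) 11|_7 = 7 + 4 ↦ 8 + 4|_8 = 12 ⇒ 11
(5) 11|_8 = 8 + 3 ↦ 9 + 3|_9 = 12 ⇒ 11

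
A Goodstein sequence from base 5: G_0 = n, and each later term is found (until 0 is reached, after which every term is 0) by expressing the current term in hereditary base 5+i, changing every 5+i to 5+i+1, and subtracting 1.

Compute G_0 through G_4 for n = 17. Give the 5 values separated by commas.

base 5: 17 = 3·5 + 2; at 6: 3·6 + 2 = 20; next = 19
base 6: 19 = 3·6 + 1; at 7: 3·7 + 1 = 22; next = 21
base 7: 21 = 3·7; at 8: 3·8 = 24; next = 23
base 8: 23 = 2·8 + 7; at 9: 2·9 + 7 = 25; next = 24

17, 19, 21, 23, 24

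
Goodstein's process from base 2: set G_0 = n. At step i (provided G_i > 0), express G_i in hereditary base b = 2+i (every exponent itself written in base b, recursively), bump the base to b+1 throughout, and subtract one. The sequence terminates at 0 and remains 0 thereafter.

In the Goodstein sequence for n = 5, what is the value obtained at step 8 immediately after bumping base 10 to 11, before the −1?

G_0 = 5. HB_2(5) = 2^2 + 1. Bump = 28. G_1 = 27.
G_1 = 27. HB_3(27) = 3^3. Bump = 256. G_2 = 255.
G_2 = 255. HB_4(255) = 3·4^3 + 3·4^2 + 3·4 + 3. Bump = 468. G_3 = 467.
G_3 = 467. HB_5(467) = 3·5^3 + 3·5^2 + 3·5 + 2. Bump = 776. G_4 = 775.
G_4 = 775. HB_6(775) = 3·6^3 + 3·6^2 + 3·6 + 1. Bump = 1198. G_5 = 1197.
G_5 = 1197. HB_7(1197) = 3·7^3 + 3·7^2 + 3·7. Bump = 1752. G_6 = 1751.
G_6 = 1751. HB_8(1751) = 3·8^3 + 3·8^2 + 2·8 + 7. Bump = 2455. G_7 = 2454.
G_7 = 2454. HB_9(2454) = 3·9^3 + 3·9^2 + 2·9 + 6. Bump = 3326. G_8 = 3325.
G_8 = 3325. HB_10(3325) = 3·10^3 + 3·10^2 + 2·10 + 5. Bump = 4383. G_9 = 4382.

4383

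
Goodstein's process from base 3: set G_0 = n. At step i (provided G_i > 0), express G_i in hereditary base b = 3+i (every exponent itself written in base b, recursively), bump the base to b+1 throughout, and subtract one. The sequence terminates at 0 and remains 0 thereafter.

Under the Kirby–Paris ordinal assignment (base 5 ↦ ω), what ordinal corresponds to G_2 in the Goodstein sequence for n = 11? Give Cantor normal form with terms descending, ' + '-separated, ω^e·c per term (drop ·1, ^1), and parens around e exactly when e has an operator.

ω^2

step 0: 11 = 3^2 + 2; sub 4 for 3: 4^2 + 2; = 18; G_1 = 18−1 = 17
step 1: 17 = 4^2 + 1; sub 5 for 4: 5^2 + 1; = 26; G_2 = 26−1 = 25
step 2: 25 = 5^2; sub 6 for 5: 6^2; = 36; G_3 = 36−1 = 35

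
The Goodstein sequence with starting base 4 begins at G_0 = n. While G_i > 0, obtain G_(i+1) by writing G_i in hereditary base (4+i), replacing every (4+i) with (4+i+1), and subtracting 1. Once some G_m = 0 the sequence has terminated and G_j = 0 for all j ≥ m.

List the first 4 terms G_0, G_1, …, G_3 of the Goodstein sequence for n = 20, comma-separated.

20, 29, 39, 51

base 4: 20 = 4^2 + 4; at 5: 5^2 + 5 = 30; next = 29
base 5: 29 = 5^2 + 4; at 6: 6^2 + 4 = 40; next = 39
base 6: 39 = 6^2 + 3; at 7: 7^2 + 3 = 52; next = 51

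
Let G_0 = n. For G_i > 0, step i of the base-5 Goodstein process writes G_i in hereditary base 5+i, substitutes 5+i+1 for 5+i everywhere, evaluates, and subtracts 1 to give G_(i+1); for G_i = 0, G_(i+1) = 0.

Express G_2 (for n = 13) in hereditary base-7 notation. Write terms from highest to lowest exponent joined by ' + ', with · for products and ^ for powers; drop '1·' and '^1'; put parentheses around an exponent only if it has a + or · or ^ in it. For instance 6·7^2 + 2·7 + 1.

G_0=13  [base 5] 2·5 + 3  →[5↦6]→  2·6 + 3 = 15  −1 ⇒ G_1=14
G_1=14  [base 6] 2·6 + 2  →[6↦7]→  2·7 + 2 = 16  −1 ⇒ G_2=15
G_2=15  [base 7] 2·7 + 1  →[7↦8]→  2·8 + 1 = 17  −1 ⇒ G_3=16

2·7 + 1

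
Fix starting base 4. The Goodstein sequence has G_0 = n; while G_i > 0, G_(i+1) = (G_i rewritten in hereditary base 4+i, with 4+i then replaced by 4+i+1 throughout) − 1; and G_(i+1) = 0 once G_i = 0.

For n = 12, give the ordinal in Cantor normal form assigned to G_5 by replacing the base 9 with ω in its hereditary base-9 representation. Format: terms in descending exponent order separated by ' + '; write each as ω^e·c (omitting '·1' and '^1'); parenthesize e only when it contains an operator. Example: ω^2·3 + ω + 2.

ω·2

i=0: 12 = 3·4 (b=4); 4→5: 3·5 = 15; 15−1 = 14
i=1: 14 = 2·5 + 4 (b=5); 5→6: 2·6 + 4 = 16; 16−1 = 15
i=2: 15 = 2·6 + 3 (b=6); 6→7: 2·7 + 3 = 17; 17−1 = 16
i=3: 16 = 2·7 + 2 (b=7); 7→8: 2·8 + 2 = 18; 18−1 = 17
i=4: 17 = 2·8 + 1 (b=8); 8→9: 2·9 + 1 = 19; 19−1 = 18
i=5: 18 = 2·9 (b=9); 9→10: 2·10 = 20; 20−1 = 19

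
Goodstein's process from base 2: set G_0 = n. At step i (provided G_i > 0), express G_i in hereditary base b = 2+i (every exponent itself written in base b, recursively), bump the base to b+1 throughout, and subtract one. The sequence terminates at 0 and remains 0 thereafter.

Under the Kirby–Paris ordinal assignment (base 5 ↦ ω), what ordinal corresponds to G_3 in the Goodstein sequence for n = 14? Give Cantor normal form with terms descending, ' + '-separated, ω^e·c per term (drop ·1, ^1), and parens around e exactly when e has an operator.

[0] 14 ≡ 2^(2 + 1) + 2^2 + 2 (base 2). Lift 3: 111. −1: 110.
[1] 110 ≡ 3^(3 + 1) + 3^3 + 2 (base 3). Lift 4: 1282. −1: 1281.
[2] 1281 ≡ 4^(4 + 1) + 4^4 + 1 (base 4). Lift 5: 18751. −1: 18750.
[3] 18750 ≡ 5^(5 + 1) + 5^5 (base 5). Lift 6: 326592. −1: 326591.

ω^(ω + 1) + ω^ω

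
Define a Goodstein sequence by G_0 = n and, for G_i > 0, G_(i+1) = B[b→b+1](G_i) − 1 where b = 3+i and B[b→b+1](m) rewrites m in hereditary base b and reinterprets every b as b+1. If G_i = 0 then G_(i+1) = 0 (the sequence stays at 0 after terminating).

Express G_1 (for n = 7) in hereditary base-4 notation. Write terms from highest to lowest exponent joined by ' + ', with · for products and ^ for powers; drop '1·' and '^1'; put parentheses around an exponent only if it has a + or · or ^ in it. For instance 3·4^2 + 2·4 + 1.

2·4

(0) 7|_3 = 2·3 + 1 ↦ 2·4 + 1|_4 = 9 ⇒ 8
(1) 8|_4 = 2·4 ↦ 2·5|_5 = 10 ⇒ 9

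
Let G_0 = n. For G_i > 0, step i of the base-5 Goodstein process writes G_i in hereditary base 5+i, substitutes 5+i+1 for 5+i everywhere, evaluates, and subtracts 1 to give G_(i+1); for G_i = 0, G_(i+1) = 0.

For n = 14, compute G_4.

18

step 0: 14 = 2·5 + 4; sub 6 for 5: 2·6 + 4; = 16; G_1 = 16−1 = 15
step 1: 15 = 2·6 + 3; sub 7 for 6: 2·7 + 3; = 17; G_2 = 17−1 = 16
step 2: 16 = 2·7 + 2; sub 8 for 7: 2·8 + 2; = 18; G_3 = 18−1 = 17
step 3: 17 = 2·8 + 1; sub 9 for 8: 2·9 + 1; = 19; G_4 = 19−1 = 18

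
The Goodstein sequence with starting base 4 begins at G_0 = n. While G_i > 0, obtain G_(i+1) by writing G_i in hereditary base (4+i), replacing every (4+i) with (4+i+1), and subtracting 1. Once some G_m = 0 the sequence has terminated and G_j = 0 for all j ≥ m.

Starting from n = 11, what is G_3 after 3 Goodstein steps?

14

11 —HB4→ 2·4 + 3 —bump→ 2·5 + 3 = 13 —(−1)→ 12
12 —HB5→ 2·5 + 2 —bump→ 2·6 + 2 = 14 —(−1)→ 13
13 —HB6→ 2·6 + 1 —bump→ 2·7 + 1 = 15 —(−1)→ 14
14 —HB7→ 2·7 —bump→ 2·8 = 16 —(−1)→ 15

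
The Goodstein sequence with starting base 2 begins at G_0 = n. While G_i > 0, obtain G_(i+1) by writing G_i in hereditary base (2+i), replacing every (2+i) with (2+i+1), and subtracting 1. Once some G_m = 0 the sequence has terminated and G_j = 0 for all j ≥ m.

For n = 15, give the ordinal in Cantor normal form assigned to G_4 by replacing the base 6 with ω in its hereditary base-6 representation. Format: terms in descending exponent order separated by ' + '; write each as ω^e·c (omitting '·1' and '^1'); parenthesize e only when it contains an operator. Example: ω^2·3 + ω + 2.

i=0: 15 = 2^(2 + 1) + 2^2 + 2 + 1 (b=2); 2→3: 3^(3 + 1) + 3^3 + 3 + 1 = 112; 112−1 = 111
i=1: 111 = 3^(3 + 1) + 3^3 + 3 (b=3); 3→4: 4^(4 + 1) + 4^4 + 4 = 1284; 1284−1 = 1283
i=2: 1283 = 4^(4 + 1) + 4^4 + 3 (b=4); 4→5: 5^(5 + 1) + 5^5 + 3 = 18753; 18753−1 = 18752
i=3: 18752 = 5^(5 + 1) + 5^5 + 2 (b=5); 5→6: 6^(6 + 1) + 6^6 + 2 = 326594; 326594−1 = 326593
i=4: 326593 = 6^(6 + 1) + 6^6 + 1 (b=6); 6→7: 7^(7 + 1) + 7^7 + 1 = 6588345; 6588345−1 = 6588344

ω^(ω + 1) + ω^ω + 1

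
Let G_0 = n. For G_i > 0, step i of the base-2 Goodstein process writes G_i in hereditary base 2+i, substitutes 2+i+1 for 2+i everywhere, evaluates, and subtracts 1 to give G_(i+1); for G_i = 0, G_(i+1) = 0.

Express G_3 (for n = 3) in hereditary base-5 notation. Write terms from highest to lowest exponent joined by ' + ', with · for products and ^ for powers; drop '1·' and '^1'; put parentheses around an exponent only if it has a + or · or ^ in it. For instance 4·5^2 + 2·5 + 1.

base 2: 3 = 2 + 1; at 3: 3 + 1 = 4; next = 3
base 3: 3 = 3; at 4: 4 = 4; next = 3
base 4: 3 = 3; at 5: 3 = 3; next = 2
base 5: 2 = 2; at 6: 2 = 2; next = 1

2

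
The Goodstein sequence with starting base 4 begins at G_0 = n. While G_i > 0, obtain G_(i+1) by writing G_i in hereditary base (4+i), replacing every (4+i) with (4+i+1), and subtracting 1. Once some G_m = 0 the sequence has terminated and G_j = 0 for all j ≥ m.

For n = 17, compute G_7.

base 4: 17 = 4^2 + 1; at 5: 5^2 + 1 = 26; next = 25
base 5: 25 = 5^2; at 6: 6^2 = 36; next = 35
base 6: 35 = 5·6 + 5; at 7: 5·7 + 5 = 40; next = 39
base 7: 39 = 5·7 + 4; at 8: 5·8 + 4 = 44; next = 43
base 8: 43 = 5·8 + 3; at 9: 5·9 + 3 = 48; next = 47
base 9: 47 = 5·9 + 2; at 10: 5·10 + 2 = 52; next = 51
base 10: 51 = 5·10 + 1; at 11: 5·11 + 1 = 56; next = 55

55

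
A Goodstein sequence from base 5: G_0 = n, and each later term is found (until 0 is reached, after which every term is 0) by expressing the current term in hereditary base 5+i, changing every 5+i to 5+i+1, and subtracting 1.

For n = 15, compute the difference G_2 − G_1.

step 0: 15 = 3·5; sub 6 for 5: 3·6; = 18; G_1 = 18−1 = 17
step 1: 17 = 2·6 + 5; sub 7 for 6: 2·7 + 5; = 19; G_2 = 19−1 = 18

1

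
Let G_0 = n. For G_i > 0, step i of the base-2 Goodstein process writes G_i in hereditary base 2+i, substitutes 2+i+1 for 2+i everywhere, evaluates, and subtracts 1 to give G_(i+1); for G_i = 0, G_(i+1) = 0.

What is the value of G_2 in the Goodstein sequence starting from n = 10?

1025

(0) 10|_2 = 2^(2 + 1) + 2 ↦ 3^(3 + 1) + 3|_3 = 84 ⇒ 83
(1) 83|_3 = 3^(3 + 1) + 2 ↦ 4^(4 + 1) + 2|_4 = 1026 ⇒ 1025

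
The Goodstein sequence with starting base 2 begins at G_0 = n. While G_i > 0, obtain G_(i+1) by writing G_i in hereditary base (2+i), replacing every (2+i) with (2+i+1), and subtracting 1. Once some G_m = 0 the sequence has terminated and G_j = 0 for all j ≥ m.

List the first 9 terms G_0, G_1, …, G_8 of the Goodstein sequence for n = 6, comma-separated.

6, 29, 257, 3125, 46655, 98039, 187243, 332147, 555551

[0] 6 ≡ 2^2 + 2 (base 2). Lift 3: 30. −1: 29.
[1] 29 ≡ 3^3 + 2 (base 3). Lift 4: 258. −1: 257.
[2] 257 ≡ 4^4 + 1 (base 4). Lift 5: 3126. −1: 3125.
[3] 3125 ≡ 5^5 (base 5). Lift 6: 46656. −1: 46655.
[4] 46655 ≡ 5·6^5 + 5·6^4 + 5·6^3 + 5·6^2 + 5·6 + 5 (base 6). Lift 7: 98040. −1: 98039.
[5] 98039 ≡ 5·7^5 + 5·7^4 + 5·7^3 + 5·7^2 + 5·7 + 4 (base 7). Lift 8: 187244. −1: 187243.
[6] 187243 ≡ 5·8^5 + 5·8^4 + 5·8^3 + 5·8^2 + 5·8 + 3 (base 8). Lift 9: 332148. −1: 332147.
[7] 332147 ≡ 5·9^5 + 5·9^4 + 5·9^3 + 5·9^2 + 5·9 + 2 (base 9). Lift 10: 555552. −1: 555551.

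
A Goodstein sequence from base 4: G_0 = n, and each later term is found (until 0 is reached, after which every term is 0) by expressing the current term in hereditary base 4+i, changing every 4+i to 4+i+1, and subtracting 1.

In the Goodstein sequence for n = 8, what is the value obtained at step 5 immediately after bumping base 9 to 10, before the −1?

10

step 0: 8 = 2·4; sub 5 for 4: 2·5; = 10; G_1 = 10−1 = 9
step 1: 9 = 5 + 4; sub 6 for 5: 6 + 4; = 10; G_2 = 10−1 = 9
step 2: 9 = 6 + 3; sub 7 for 6: 7 + 3; = 10; G_3 = 10−1 = 9
step 3: 9 = 7 + 2; sub 8 for 7: 8 + 2; = 10; G_4 = 10−1 = 9
step 4: 9 = 8 + 1; sub 9 for 8: 9 + 1; = 10; G_5 = 10−1 = 9
step 5: 9 = 9; sub 10 for 9: 10; = 10; G_6 = 10−1 = 9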